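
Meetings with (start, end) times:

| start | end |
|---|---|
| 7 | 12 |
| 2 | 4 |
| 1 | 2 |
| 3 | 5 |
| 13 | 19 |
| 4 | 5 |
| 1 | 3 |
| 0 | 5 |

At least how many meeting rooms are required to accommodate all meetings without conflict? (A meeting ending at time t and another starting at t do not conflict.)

3

The answer is the maximum number of intervals overlapping at any instant.
Events (time:±→running): 0:+→1 1:+→2 1:+→3 … peak 3.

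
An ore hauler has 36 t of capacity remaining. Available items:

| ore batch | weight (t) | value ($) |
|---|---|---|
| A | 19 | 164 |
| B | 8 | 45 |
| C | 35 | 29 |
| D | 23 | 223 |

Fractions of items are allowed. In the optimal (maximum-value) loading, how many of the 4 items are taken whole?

1

Greedy by value/weight ratio, highest first.
Ratios (sorted): D 9.70, A 8.63, B 5.62, C 0.83
take D (23 @ 223); take 13/19 of A → 112.21. Capacity used 36/36.
1 item(s) taken whole; one partial (take 13/19 of A).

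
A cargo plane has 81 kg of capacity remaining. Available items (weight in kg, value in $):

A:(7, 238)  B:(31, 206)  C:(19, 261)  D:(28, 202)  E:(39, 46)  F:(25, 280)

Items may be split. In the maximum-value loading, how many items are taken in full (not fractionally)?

4

Sort by value per unit weight and fill in that order.
Order: A (238/7=34.00) > C (261/19=13.74) > F (280/25=11.20) > D (202/28=7.21) > B (206/31=6.65) > E (46/39=1.18)
Fill: take A (7 @ 238) → take C (19 @ 261) → take F (25 @ 280) → take D (28 @ 202) → take 2/31 of B → 13.29; 81/81 used.
4 item(s) taken whole; one partial (take 2/31 of B).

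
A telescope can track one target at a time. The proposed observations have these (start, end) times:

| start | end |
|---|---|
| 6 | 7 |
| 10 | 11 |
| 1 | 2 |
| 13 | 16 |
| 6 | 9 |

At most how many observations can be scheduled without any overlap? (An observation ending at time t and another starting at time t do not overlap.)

By end time: (1,2), (6,7), (6,9), (10,11), (13,16).
Pick (1,2); next start ≥ 2 → (6,7); next start ≥ 7 → (10,11); next start ≥ 11 → (13,16).
Selected 4 observations.

4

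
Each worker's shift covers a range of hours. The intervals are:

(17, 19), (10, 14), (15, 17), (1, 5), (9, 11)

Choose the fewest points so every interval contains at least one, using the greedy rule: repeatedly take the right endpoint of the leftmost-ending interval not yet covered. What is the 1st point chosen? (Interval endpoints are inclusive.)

5

By right end: [1,5]  [9,11]  [10,14]  [15,17]  [17,19]
[1,5] uncovered → point at 5; [9,11] uncovered → point at 11; [15,17] uncovered → point at 17.
Points: 5, 11, 17 (3 total).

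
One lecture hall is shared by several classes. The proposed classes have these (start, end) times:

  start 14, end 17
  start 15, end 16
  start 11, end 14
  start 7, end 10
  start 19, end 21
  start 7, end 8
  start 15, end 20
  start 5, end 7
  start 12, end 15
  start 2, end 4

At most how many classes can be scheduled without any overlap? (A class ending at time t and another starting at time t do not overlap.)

6

Order by finish time; keep every interval that doesn't clash with the previous kept one.
By end time: (2,4), (5,7), (7,8), (7,10), (11,14), (12,15), (15,16), (14,17), (15,20), (19,21).
Pick (2,4); next start ≥ 4 → (5,7); next start ≥ 7 → (7,8); next start ≥ 8 → (11,14); next start ≥ 14 → (15,16); next start ≥ 16 → (19,21).
Selected 6 classes.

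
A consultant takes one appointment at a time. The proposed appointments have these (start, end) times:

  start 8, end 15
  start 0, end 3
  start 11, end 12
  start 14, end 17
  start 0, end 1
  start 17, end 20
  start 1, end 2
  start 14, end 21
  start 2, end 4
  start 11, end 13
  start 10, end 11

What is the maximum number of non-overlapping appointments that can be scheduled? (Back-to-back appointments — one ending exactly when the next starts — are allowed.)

By end time: (0,1), (1,2), (0,3), (2,4), (10,11), (11,12), (11,13), (8,15), (14,17), (17,20), (14,21).
Pick (0,1); next start ≥ 1 → (1,2); next start ≥ 2 → (2,4); next start ≥ 4 → (10,11); next start ≥ 11 → (11,12); next start ≥ 12 → (14,17); next start ≥ 17 → (17,20).
Selected 7 appointments.

7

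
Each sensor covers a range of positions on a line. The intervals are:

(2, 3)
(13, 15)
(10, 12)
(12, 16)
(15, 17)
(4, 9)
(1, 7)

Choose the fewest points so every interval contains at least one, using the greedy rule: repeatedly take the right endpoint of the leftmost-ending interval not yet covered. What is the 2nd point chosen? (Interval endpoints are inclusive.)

Sorted: [2,3] [1,7] [4,9] [10,12] [13,15] [12,16] [15,17]
{[2,3],[1,7]} hit by 3; {[4,9]} hit by 9; {[10,12]} hit by 12; {[13,15],[12,16],[15,17]} hit by 15.
Points: 3, 9, 12, 15 (4 total).

9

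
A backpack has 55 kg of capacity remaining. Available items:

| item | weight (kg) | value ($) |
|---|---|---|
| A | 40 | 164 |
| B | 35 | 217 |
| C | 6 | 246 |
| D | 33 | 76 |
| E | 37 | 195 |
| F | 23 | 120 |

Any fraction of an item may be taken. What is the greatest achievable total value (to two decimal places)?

Sort by value per unit weight and fill in that order.
Order: C (246/6=41.00) > B (217/35=6.20) > E (195/37=5.27) > F (120/23=5.22) > A (164/40=4.10) > D (76/33=2.30)
Fill: take C (6 @ 246) → take B (35 @ 217) → take 14/37 of E → 73.78; 55/55 used.
Total value = 536.78

536.78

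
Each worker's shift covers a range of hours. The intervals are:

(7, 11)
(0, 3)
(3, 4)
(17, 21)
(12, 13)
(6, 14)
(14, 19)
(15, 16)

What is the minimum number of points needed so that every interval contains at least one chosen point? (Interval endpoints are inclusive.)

5

Sorted: [0,3] [3,4] [7,11] [12,13] [6,14] [15,16] [14,19] [17,21]
{[0,3],[3,4]} hit by 3; {[7,11]} hit by 11; {[12,13],[6,14]} hit by 13; {[15,16],[14,19]} hit by 16; {[17,21]} hit by 21.
Points: 3, 11, 13, 16, 21 (5 total).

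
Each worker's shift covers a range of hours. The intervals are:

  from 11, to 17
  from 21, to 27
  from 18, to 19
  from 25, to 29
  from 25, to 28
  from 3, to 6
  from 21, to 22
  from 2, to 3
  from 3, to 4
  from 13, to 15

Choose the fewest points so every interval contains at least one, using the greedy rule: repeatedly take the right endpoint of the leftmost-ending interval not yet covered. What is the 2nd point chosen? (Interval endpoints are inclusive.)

15

Sort by right endpoint; whenever an interval is uncovered, place a point at its right end.
Sorted: [2,3] [3,4] [3,6] [13,15] [11,17] [18,19] [21,22] [21,27] [25,28] [25,29]
{[2,3],[3,4],[3,6]} hit by 3; {[13,15],[11,17]} hit by 15; {[18,19]} hit by 19; {[21,22],[21,27]} hit by 22; {[25,28],[25,29]} hit by 28.
Points: 3, 15, 19, 22, 28 (5 total).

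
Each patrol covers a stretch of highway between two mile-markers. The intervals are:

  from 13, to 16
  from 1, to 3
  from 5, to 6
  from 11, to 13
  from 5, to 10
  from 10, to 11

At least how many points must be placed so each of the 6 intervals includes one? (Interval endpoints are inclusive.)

4

Sort by right endpoint; whenever an interval is uncovered, place a point at its right end.
By right end: [1,3]  [5,6]  [5,10]  [10,11]  [11,13]  [13,16]
[1,3] uncovered → point at 3; [5,6] uncovered → point at 6; [10,11] uncovered → point at 11; [13,16] uncovered → point at 16.
Points: 3, 6, 11, 16 (4 total).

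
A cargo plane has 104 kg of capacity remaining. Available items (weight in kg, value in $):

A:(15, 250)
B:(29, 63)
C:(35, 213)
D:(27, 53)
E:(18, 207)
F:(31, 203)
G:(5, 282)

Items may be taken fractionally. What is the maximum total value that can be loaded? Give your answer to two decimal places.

Ratios (sorted): G 56.40, A 16.67, E 11.50, F 6.55, C 6.09, B 2.17, D 1.96
take G (5 @ 282); take A (15 @ 250); take E (18 @ 207); take F (31 @ 203); take C (35 @ 213). Capacity used 104/104.
Total value = 1155.00

1155.00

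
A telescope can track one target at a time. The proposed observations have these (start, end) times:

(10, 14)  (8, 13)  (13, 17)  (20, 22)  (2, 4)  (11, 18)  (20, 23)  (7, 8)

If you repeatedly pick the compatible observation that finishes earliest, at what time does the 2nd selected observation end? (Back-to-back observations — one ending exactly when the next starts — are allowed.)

By end time: (2,4), (7,8), (8,13), (10,14), (13,17), (11,18), (20,22), (20,23).
Pick (2,4); next start ≥ 4 → (7,8); next start ≥ 8 → (8,13); next start ≥ 13 → (13,17); next start ≥ 17 → (20,22).
Selected: (2,4) (7,8) (8,13) (13,17) (20,22)

8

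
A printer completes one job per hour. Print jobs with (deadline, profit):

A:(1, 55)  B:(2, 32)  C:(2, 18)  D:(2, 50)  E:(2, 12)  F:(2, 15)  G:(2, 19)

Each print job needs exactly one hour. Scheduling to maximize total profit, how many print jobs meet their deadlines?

Profit order: A=55 D=50 B=32 G=19 C=18 F=15 E=12
Assign: A→slot 1, D→slot 2, B skipped, G skipped, C skipped, F skipped, E skipped.
Slots: [1:A] [2:D]
2 of 7 scheduled.

2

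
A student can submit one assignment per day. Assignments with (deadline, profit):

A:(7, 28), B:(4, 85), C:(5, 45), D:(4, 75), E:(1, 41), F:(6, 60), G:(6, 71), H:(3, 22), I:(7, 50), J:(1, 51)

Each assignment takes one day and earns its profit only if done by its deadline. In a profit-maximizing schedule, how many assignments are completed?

7

Take jobs in profit order; each goes to the latest open slot no later than its deadline.
By profit: B(d4,85), D(d4,75), G(d6,71), F(d6,60), J(d1,51), I(d7,50), C(d5,45), E(d1,41), A(d7,28), H(d3,22)
B→slot 4; D→slot 3; G→slot 6; F→slot 5; J→slot 1; I→slot 7; C→slot 2; E skipped; A skipped; H skipped.
7 of 10 scheduled.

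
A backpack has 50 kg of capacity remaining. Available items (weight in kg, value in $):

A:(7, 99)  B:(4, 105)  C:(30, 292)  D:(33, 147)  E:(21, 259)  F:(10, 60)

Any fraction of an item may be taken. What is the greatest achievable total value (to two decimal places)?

638.20

Greedy by value/weight ratio, highest first.
Order: B (105/4=26.25) > A (99/7=14.14) > E (259/21=12.33) > C (292/30=9.73) > F (60/10=6.00) > D (147/33=4.45)
Fill: take B (4 @ 105) → take A (7 @ 99) → take E (21 @ 259) → take 18/30 of C → 175.20; 50/50 used.
Total value = 638.20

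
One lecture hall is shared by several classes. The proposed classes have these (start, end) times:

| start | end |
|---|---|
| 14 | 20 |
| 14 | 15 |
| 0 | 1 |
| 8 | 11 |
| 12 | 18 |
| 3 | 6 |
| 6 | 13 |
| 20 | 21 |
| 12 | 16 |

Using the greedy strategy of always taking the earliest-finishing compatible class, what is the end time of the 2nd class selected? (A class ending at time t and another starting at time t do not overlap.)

6

Greedy by earliest finish: after sorting by end time, pick each interval compatible with the last pick.
Sorted by end: (0,1)  (3,6)  (8,11)  (6,13)  (14,15)  (12,16)  (12,18)  (14,20)  (20,21)
take (0,1); take (3,6); take (8,11); take (14,15); skip (12,18); take (20,21).
Selected: (0,1) (3,6) (8,11) (14,15) (20,21)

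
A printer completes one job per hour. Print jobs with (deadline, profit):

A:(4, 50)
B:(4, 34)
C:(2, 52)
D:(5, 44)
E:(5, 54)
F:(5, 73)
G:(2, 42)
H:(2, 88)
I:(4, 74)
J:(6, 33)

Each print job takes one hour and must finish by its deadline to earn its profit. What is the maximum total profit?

By profit: H(d2,88), I(d4,74), F(d5,73), E(d5,54), C(d2,52), A(d4,50), D(d5,44), G(d2,42), B(d4,34), J(d6,33)
H→slot 2; I→slot 4; F→slot 5; E→slot 3; C→slot 1; A skipped; D skipped; G skipped; B skipped; J→slot 6.
Profit = 52 + 88 + 54 + 74 + 73 + 33 = 374

374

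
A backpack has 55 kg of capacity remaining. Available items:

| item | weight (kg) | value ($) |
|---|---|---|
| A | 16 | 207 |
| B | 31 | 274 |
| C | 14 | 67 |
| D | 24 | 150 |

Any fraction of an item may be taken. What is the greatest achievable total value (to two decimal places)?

531.00

Sort by value per unit weight and fill in that order.
Order: A (207/16=12.94) > B (274/31=8.84) > D (150/24=6.25) > C (67/14=4.79)
Fill: take A (16 @ 207) → take B (31 @ 274) → take 8/24 of D → 50.00; 55/55 used.
Total value = 531.00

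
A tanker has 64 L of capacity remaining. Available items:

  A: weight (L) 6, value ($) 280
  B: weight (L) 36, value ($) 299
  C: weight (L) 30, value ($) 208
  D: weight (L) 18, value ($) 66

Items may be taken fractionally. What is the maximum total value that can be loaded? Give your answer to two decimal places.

731.53

Greedy by value/weight ratio, highest first.
Order: A (280/6=46.67) > B (299/36=8.31) > C (208/30=6.93) > D (66/18=3.67)
Fill: take A (6 @ 280) → take B (36 @ 299) → take 22/30 of C → 152.53; 64/64 used.
Total value = 731.53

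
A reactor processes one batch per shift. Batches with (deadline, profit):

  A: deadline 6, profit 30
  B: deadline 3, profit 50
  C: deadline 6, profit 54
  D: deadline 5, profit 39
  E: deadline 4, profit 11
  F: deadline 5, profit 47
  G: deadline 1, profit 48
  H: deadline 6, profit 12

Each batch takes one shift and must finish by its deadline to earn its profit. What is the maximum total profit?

Profit order: C=54 B=50 G=48 F=47 D=39 A=30 H=12 E=11
Assign: C→slot 6, B→slot 3, G→slot 1, F→slot 5, D→slot 4, A→slot 2, H skipped, E skipped.
Slots: [1:G] [2:A] [3:B] [4:D] [5:F] [6:C]
Profit = 48 + 30 + 50 + 39 + 47 + 54 = 268

268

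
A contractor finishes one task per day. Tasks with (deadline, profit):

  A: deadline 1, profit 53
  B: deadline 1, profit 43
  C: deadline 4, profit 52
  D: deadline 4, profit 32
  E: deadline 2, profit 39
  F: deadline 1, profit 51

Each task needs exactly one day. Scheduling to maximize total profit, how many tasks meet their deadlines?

4

Sort by profit descending; place each in the latest free slot ≤ its deadline.
Profit order: A=53 C=52 F=51 B=43 E=39 D=32
Assign: A→slot 1, C→slot 4, F skipped, B skipped, E→slot 2, D→slot 3.
Slots: [1:A] [2:E] [3:D] [4:C]
4 of 6 scheduled.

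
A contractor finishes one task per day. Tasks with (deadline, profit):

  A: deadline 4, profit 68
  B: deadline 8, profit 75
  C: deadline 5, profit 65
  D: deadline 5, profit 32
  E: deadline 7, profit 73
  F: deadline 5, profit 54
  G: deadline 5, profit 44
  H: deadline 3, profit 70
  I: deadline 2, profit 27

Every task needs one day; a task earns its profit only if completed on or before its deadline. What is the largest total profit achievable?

449

Sort by profit descending; place each in the latest free slot ≤ its deadline.
Profit order: B=75 E=73 H=70 A=68 C=65 F=54 G=44 D=32 I=27
Assign: B→slot 8, E→slot 7, H→slot 3, A→slot 4, C→slot 5, F→slot 2, G→slot 1, D skipped, I skipped.
Slots: [1:G] [2:F] [3:H] [4:A] [5:C] [7:E] [8:B]
Profit = 44 + 54 + 70 + 68 + 65 + 73 + 75 = 449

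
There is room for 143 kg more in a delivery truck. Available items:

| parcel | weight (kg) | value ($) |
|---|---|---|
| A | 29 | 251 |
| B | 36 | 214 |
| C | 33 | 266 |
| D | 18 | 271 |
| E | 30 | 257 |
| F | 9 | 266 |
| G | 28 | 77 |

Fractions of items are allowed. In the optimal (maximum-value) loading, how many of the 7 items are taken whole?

Ratios (sorted): F 29.56, D 15.06, A 8.66, E 8.57, C 8.06, B 5.94, G 2.75
take F (9 @ 266); take D (18 @ 271); take A (29 @ 251); take E (30 @ 257); take C (33 @ 266); take 24/36 of B → 142.67. Capacity used 143/143.
5 item(s) taken whole; one partial (take 24/36 of B).

5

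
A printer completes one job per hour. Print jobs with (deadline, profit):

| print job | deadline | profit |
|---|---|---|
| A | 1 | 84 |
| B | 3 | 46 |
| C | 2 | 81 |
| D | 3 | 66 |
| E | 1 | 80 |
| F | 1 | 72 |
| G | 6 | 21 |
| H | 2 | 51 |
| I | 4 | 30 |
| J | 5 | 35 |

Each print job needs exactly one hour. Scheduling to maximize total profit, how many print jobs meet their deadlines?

Profit order: A=84 C=81 E=80 F=72 D=66 H=51 B=46 J=35 I=30 G=21
Assign: A→slot 1, C→slot 2, E skipped, F skipped, D→slot 3, H skipped, B skipped, J→slot 5, I→slot 4, G→slot 6.
Slots: [1:A] [2:C] [3:D] [4:I] [5:J] [6:G]
6 of 10 scheduled.

6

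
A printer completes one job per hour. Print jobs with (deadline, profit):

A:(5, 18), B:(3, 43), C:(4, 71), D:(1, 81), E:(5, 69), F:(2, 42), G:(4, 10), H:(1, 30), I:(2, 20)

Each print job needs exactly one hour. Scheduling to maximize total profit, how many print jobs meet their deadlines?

5

Profit order: D=81 C=71 E=69 B=43 F=42 H=30 I=20 A=18 G=10
Assign: D→slot 1, C→slot 4, E→slot 5, B→slot 3, F→slot 2, H skipped, I skipped, A skipped, G skipped.
Slots: [1:D] [2:F] [3:B] [4:C] [5:E]
5 of 9 scheduled.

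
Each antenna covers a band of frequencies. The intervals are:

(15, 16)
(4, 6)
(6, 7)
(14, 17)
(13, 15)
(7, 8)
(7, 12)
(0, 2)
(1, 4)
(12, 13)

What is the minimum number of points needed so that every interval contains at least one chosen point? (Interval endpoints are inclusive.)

5

Process intervals by earliest right end; each time one isn't hit yet, stab at its right endpoint.
Sorted: [0,2] [1,4] [4,6] [6,7] [7,8] [7,12] [12,13] [13,15] [15,16] [14,17]
{[0,2],[1,4]} hit by 2; {[4,6],[6,7]} hit by 6; {[7,8],[7,12]} hit by 8; {[12,13],[13,15]} hit by 13; {[15,16],[14,17]} hit by 16.
Points: 2, 6, 8, 13, 16 (5 total).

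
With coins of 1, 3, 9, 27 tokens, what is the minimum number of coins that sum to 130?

8

130 − 4×27→22 − 2×9→4 − 1×3→1 − 1×1→0
Total coins = 4 + 2 + 1 + 1 = 8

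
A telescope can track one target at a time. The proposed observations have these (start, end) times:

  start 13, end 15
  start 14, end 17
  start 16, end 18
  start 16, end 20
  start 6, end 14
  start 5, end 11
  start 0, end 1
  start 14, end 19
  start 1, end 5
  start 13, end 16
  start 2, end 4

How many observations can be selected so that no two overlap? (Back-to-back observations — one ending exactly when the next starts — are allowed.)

Sorted by end: (0,1)  (2,4)  (1,5)  (5,11)  (6,14)  (13,15)  (13,16)  (14,17)  (16,18)  (14,19)  (16,20)
take (0,1); take (2,4); skip (1,5); take (5,11); skip (6,14); take (13,15); skip (13,16); skip (14,17); take (16,18).
Selected 5 observations.

5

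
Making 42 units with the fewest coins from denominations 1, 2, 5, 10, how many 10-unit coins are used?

Use the largest denomination that fits, subtract, and repeat.
42 = 4×10 + 1×2
Count of 10: 4

4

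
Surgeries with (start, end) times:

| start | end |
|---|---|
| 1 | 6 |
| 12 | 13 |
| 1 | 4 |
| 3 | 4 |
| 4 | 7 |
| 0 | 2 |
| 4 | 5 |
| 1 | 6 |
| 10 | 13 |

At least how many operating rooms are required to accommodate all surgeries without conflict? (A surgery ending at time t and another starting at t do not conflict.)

4

The answer is the maximum number of intervals overlapping at any instant.
Events (time:±→running): 0:+→1 1:+→2 1:+→3 1:+→4 … peak 4.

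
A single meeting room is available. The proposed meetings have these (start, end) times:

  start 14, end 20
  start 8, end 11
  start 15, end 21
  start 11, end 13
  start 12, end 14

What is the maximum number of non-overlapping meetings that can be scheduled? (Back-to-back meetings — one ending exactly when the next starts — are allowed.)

3

Order by finish time; keep every interval that doesn't clash with the previous kept one.
By end time: (8,11), (11,13), (12,14), (14,20), (15,21).
Pick (8,11); next start ≥ 11 → (11,13); next start ≥ 13 → (14,20).
Selected 3 meetings.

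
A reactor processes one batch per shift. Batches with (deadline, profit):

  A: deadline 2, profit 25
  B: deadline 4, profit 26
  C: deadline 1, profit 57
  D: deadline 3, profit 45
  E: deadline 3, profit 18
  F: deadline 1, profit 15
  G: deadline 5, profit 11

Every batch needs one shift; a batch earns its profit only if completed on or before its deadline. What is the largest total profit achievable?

By profit: C(d1,57), D(d3,45), B(d4,26), A(d2,25), E(d3,18), F(d1,15), G(d5,11)
C→slot 1; D→slot 3; B→slot 4; A→slot 2; E skipped; F skipped; G→slot 5.
Profit = 57 + 25 + 45 + 26 + 11 = 164

164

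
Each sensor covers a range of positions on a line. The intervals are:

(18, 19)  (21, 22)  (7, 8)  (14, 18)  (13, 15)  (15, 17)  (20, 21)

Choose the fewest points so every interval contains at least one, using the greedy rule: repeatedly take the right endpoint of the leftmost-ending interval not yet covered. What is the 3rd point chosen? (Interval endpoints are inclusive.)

19

Sorted: [7,8] [13,15] [15,17] [14,18] [18,19] [20,21] [21,22]
{[7,8]} hit by 8; {[13,15],[15,17],[14,18]} hit by 15; {[18,19]} hit by 19; {[20,21],[21,22]} hit by 21.
Points: 8, 15, 19, 21 (4 total).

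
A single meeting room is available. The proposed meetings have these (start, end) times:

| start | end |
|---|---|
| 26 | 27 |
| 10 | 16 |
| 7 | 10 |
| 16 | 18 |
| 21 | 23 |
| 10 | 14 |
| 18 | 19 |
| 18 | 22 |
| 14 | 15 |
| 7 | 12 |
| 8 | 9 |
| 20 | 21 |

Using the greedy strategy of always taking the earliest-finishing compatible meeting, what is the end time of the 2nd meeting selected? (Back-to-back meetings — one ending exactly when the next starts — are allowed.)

Order by finish time; keep every interval that doesn't clash with the previous kept one.
By end time: (8,9), (7,10), (7,12), (10,14), (14,15), (10,16), (16,18), (18,19), (20,21), (18,22), (21,23), (26,27).
Pick (8,9); next start ≥ 9 → (10,14); next start ≥ 14 → (14,15); next start ≥ 15 → (16,18); next start ≥ 18 → (18,19); next start ≥ 19 → (20,21); next start ≥ 21 → (21,23); next start ≥ 23 → (26,27).
Selected: (8,9) (10,14) (14,15) (16,18) (18,19) (20,21) (21,23) (26,27)

14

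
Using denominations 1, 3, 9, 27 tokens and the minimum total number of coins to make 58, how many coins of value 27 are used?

58 − 2×27→4 − 1×3→1 − 1×1→0
Count of 27: 2

2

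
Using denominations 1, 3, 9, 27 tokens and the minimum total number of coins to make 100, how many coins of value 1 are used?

Greedy: take as many of the largest coin as possible, then repeat with the remainder.
100 = 3×27 + 2×9 + 1×1
Count of 1: 1

1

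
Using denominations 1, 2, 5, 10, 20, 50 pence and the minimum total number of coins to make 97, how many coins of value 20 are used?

97 = 1×50 + 2×20 + 1×5 + 1×2
Count of 20: 2

2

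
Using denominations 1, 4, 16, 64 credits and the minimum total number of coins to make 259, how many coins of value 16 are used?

0

259 − 4×64→3 − 3×1→0
Count of 16: 0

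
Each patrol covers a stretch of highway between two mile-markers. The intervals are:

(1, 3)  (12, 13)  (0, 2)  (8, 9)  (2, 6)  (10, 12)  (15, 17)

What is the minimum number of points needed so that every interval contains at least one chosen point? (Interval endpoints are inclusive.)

By right end: [0,2]  [1,3]  [2,6]  [8,9]  [10,12]  [12,13]  [15,17]
[0,2] uncovered → point at 2; [8,9] uncovered → point at 9; [10,12] uncovered → point at 12; [15,17] uncovered → point at 17.
Points: 2, 9, 12, 17 (4 total).

4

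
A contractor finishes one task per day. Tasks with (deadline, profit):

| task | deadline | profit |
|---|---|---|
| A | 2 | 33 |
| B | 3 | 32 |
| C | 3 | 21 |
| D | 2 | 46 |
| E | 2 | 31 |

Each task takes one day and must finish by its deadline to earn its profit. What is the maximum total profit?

By profit: D(d2,46), A(d2,33), B(d3,32), E(d2,31), C(d3,21)
D→slot 2; A→slot 1; B→slot 3; E skipped; C skipped.
Profit = 33 + 46 + 32 = 111

111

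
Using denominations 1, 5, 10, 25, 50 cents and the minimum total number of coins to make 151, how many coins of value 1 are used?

1

Greedy: take as many of the largest coin as possible, then repeat with the remainder.
151 = 3×50 + 1×1
Count of 1: 1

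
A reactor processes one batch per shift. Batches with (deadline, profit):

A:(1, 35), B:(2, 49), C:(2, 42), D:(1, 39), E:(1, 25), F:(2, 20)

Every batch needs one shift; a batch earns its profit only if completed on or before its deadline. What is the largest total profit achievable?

By profit: B(d2,49), C(d2,42), D(d1,39), A(d1,35), E(d1,25), F(d2,20)
B→slot 2; C→slot 1; D skipped; A skipped; E skipped; F skipped.
Profit = 42 + 49 = 91

91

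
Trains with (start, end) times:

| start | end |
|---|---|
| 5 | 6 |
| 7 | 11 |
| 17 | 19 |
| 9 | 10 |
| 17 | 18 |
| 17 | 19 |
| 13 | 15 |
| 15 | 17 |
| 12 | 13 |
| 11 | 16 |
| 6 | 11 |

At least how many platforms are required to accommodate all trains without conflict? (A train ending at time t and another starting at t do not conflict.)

3

Events (time:±→running): 5:+→1 6:-→0 6:+→1 7:+→2 9:+→3 … peak 3.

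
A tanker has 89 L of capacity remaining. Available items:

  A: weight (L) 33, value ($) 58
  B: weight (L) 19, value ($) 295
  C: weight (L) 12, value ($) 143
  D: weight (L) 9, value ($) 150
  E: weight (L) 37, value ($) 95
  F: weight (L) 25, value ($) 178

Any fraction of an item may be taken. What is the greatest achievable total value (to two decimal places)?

Greedy by value/weight ratio, highest first.
Ratios (sorted): D 16.67, B 15.53, C 11.92, F 7.12, E 2.57, A 1.76
take D (9 @ 150); take B (19 @ 295); take C (12 @ 143); take F (25 @ 178); take 24/37 of E → 61.62. Capacity used 89/89.
Total value = 827.62

827.62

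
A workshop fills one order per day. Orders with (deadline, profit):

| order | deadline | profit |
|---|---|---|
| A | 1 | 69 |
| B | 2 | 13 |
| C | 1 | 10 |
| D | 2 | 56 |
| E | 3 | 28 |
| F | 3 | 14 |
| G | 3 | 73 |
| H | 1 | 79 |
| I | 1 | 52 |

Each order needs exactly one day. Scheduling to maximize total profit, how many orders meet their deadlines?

Take jobs in profit order; each goes to the latest open slot no later than its deadline.
Profit order: H=79 G=73 A=69 D=56 I=52 E=28 F=14 B=13 C=10
Assign: H→slot 1, G→slot 3, A skipped, D→slot 2, I skipped, E skipped, F skipped, B skipped, C skipped.
Slots: [1:H] [2:D] [3:G]
3 of 9 scheduled.

3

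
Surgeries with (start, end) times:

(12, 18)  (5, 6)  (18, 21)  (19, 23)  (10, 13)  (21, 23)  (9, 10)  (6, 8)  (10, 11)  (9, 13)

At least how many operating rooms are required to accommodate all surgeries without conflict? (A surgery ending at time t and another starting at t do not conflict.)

3

The answer is the maximum number of intervals overlapping at any instant.
starts: [5, 6, 9, 9, 10, 10, 12, 18, 19, 21]
ends:   [6, 8, 10, 11, 13, 13, 18, 21, 23, 23]
s5→1 e6→0 s6→1 e8→0 s9→1 s9→2 e10→1 s10→2 s10→3  — peak 3.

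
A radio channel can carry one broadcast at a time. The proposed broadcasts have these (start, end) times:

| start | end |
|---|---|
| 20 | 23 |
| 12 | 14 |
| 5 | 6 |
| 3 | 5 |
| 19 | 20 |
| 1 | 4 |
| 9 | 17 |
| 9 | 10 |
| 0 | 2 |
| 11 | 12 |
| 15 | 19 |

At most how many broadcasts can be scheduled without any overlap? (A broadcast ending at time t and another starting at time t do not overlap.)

9

Sorted by end: (0,2)  (1,4)  (3,5)  (5,6)  (9,10)  (11,12)  (12,14)  (9,17)  (15,19)  (19,20)  (20,23)
take (0,2); take (3,5); take (5,6); take (9,10); take (11,12); take (12,14); skip (9,17); take (15,19); take (19,20); take (20,23).
Selected 9 broadcasts.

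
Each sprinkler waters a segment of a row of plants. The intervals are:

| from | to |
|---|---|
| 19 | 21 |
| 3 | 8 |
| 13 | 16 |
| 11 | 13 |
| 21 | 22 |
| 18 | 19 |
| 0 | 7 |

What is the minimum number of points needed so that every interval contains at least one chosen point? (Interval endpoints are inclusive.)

Sorted: [0,7] [3,8] [11,13] [13,16] [18,19] [19,21] [21,22]
{[0,7],[3,8]} hit by 7; {[11,13],[13,16]} hit by 13; {[18,19],[19,21]} hit by 19; {[21,22]} hit by 22.
Points: 7, 13, 19, 22 (4 total).

4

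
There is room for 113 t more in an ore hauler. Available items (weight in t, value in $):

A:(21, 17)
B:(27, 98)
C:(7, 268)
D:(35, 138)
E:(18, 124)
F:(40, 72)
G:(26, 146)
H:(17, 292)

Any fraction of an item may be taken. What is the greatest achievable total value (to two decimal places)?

Greedy by value/weight ratio, highest first.
Ratios (sorted): C 38.29, H 17.18, E 6.89, G 5.62, D 3.94, B 3.63, F 1.80, A 0.81
take C (7 @ 268); take H (17 @ 292); take E (18 @ 124); take G (26 @ 146); take D (35 @ 138); take 10/27 of B → 36.30. Capacity used 113/113.
Total value = 1004.30

1004.30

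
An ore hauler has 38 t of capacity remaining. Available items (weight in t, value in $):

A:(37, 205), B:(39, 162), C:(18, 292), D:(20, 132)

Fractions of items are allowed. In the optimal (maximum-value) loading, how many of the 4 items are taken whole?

Sort by value per unit weight and fill in that order.
Order: C (292/18=16.22) > D (132/20=6.60) > A (205/37=5.54) > B (162/39=4.15)
Fill: take C (18 @ 292) → take D (20 @ 132); 38/38 used.
2 item(s) taken whole.

2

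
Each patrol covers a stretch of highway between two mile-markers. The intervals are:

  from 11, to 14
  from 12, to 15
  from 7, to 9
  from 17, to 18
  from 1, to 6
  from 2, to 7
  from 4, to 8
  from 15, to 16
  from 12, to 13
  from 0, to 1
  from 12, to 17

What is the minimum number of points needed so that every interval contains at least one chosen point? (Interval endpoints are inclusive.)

5

Sorted: [0,1] [1,6] [2,7] [4,8] [7,9] [12,13] [11,14] [12,15] [15,16] [12,17] [17,18]
{[0,1],[1,6]} hit by 1; {[2,7],[4,8],[7,9]} hit by 7; {[12,13],[11,14],[12,15]} hit by 13; {[15,16],[12,17]} hit by 16; {[17,18]} hit by 18.
Points: 1, 7, 13, 16, 18 (5 total).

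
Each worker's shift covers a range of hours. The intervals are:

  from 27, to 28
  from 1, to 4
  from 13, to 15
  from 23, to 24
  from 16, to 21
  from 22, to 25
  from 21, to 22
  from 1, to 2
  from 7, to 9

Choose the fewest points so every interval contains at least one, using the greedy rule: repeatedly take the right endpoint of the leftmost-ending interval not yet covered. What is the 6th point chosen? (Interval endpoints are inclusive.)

Sort by right endpoint; whenever an interval is uncovered, place a point at its right end.
By right end: [1,2]  [1,4]  [7,9]  [13,15]  [16,21]  [21,22]  [23,24]  [22,25]  [27,28]
[1,2] uncovered → point at 2; [7,9] uncovered → point at 9; [13,15] uncovered → point at 15; [16,21] uncovered → point at 21; [23,24] uncovered → point at 24; [27,28] uncovered → point at 28.
Points: 2, 9, 15, 21, 24, 28 (6 total).

28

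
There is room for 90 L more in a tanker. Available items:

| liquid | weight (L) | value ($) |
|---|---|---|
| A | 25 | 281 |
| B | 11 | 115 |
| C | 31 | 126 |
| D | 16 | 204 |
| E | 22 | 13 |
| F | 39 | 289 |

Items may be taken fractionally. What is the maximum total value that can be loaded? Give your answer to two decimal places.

881.59

Greedy by value/weight ratio, highest first.
Order: D (204/16=12.75) > A (281/25=11.24) > B (115/11=10.45) > F (289/39=7.41) > C (126/31=4.06) > E (13/22=0.59)
Fill: take D (16 @ 204) → take A (25 @ 281) → take B (11 @ 115) → take 38/39 of F → 281.59; 90/90 used.
Total value = 881.59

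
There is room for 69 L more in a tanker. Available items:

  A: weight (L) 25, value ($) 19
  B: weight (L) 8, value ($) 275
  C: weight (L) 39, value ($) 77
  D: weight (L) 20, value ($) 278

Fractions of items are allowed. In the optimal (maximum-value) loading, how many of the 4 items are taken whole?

3

Order: B (275/8=34.38) > D (278/20=13.90) > C (77/39=1.97) > A (19/25=0.76)
Fill: take B (8 @ 275) → take D (20 @ 278) → take C (39 @ 77) → take 2/25 of A → 1.52; 69/69 used.
3 item(s) taken whole; one partial (take 2/25 of A).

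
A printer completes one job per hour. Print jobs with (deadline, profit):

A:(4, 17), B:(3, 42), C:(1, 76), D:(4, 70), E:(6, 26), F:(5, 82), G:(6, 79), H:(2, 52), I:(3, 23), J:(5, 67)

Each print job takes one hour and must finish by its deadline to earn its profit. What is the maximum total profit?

Take jobs in profit order; each goes to the latest open slot no later than its deadline.
Profit order: F=82 G=79 C=76 D=70 J=67 H=52 B=42 E=26 I=23 A=17
Assign: F→slot 5, G→slot 6, C→slot 1, D→slot 4, J→slot 3, H→slot 2, B skipped, E skipped, I skipped, A skipped.
Slots: [1:C] [2:H] [3:J] [4:D] [5:F] [6:G]
Profit = 76 + 52 + 67 + 70 + 82 + 79 = 426

426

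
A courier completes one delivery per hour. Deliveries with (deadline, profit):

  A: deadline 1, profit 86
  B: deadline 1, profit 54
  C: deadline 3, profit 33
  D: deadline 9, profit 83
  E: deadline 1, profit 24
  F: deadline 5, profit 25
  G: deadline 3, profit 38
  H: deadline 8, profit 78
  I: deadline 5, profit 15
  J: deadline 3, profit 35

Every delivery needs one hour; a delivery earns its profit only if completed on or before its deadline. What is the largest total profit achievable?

360

Sort by profit descending; place each in the latest free slot ≤ its deadline.
Profit order: A=86 D=83 H=78 B=54 G=38 J=35 C=33 F=25 E=24 I=15
Assign: A→slot 1, D→slot 9, H→slot 8, B skipped, G→slot 3, J→slot 2, C skipped, F→slot 5, E skipped, I→slot 4.
Slots: [1:A] [2:J] [3:G] [4:I] [5:F] [8:H] [9:D]
Profit = 86 + 35 + 38 + 15 + 25 + 78 + 83 = 360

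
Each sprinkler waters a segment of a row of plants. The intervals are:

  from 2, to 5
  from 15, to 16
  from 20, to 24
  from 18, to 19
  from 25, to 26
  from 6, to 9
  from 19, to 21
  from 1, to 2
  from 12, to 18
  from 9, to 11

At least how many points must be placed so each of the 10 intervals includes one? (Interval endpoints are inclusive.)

6

By right end: [1,2]  [2,5]  [6,9]  [9,11]  [15,16]  [12,18]  [18,19]  [19,21]  [20,24]  [25,26]
[1,2] uncovered → point at 2; [6,9] uncovered → point at 9; [15,16] uncovered → point at 16; [18,19] uncovered → point at 19; [20,24] uncovered → point at 24; [25,26] uncovered → point at 26.
Points: 2, 9, 16, 19, 24, 26 (6 total).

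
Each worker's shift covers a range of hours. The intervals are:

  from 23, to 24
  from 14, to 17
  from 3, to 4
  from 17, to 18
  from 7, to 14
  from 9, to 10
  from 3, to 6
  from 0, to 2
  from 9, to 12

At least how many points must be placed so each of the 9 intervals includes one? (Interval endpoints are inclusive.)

5

Process intervals by earliest right end; each time one isn't hit yet, stab at its right endpoint.
Sorted: [0,2] [3,4] [3,6] [9,10] [9,12] [7,14] [14,17] [17,18] [23,24]
{[0,2]} hit by 2; {[3,4],[3,6]} hit by 4; {[9,10],[9,12],[7,14]} hit by 10; {[14,17],[17,18]} hit by 17; {[23,24]} hit by 24.
Points: 2, 4, 10, 17, 24 (5 total).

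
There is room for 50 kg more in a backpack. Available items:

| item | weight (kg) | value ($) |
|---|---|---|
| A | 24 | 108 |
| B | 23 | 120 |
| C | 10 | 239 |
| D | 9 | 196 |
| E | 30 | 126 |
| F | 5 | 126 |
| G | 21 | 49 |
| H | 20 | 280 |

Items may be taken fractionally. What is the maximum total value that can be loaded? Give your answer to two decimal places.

Greedy by value/weight ratio, highest first.
Ratios (sorted): F 25.20, C 23.90, D 21.78, H 14.00, B 5.22, A 4.50, E 4.20, G 2.33
take F (5 @ 126); take C (10 @ 239); take D (9 @ 196); take H (20 @ 280); take 6/23 of B → 31.30. Capacity used 50/50.
Total value = 872.30

872.30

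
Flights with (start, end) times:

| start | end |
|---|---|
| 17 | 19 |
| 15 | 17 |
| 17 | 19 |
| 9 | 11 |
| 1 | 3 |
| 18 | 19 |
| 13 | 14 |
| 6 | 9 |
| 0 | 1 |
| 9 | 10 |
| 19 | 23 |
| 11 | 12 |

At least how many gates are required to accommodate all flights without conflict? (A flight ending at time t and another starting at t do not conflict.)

3

The answer is the maximum number of intervals overlapping at any instant.
starts: [0, 1, 6, 9, 9, 11, 13, 15, 17, 17, 18, 19]
ends:   [1, 3, 9, 10, 11, 12, 14, 17, 19, 19, 19, 23]
s0→1 e1→0 s1→1 e3→0 s6→1 e9→0 s9→1 s9→2 e10→1 e11→0 s11→1 e12→0 s13→1 e14→0 s15→1 e17→0 s17→1 s17→2 s18→3  — peak 3.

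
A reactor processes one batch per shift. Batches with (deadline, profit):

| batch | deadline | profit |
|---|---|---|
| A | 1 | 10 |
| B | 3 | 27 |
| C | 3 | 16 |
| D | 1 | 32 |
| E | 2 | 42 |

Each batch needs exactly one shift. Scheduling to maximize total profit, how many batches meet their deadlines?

3

By profit: E(d2,42), D(d1,32), B(d3,27), C(d3,16), A(d1,10)
E→slot 2; D→slot 1; B→slot 3; C skipped; A skipped.
3 of 5 scheduled.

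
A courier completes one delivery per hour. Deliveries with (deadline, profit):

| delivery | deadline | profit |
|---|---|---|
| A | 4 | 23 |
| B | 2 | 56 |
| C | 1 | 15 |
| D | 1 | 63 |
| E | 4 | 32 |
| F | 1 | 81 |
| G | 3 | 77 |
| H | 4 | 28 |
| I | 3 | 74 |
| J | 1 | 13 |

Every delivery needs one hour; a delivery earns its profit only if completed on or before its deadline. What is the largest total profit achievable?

264

Take jobs in profit order; each goes to the latest open slot no later than its deadline.
Profit order: F=81 G=77 I=74 D=63 B=56 E=32 H=28 A=23 C=15 J=13
Assign: F→slot 1, G→slot 3, I→slot 2, D skipped, B skipped, E→slot 4, H skipped, A skipped, C skipped, J skipped.
Slots: [1:F] [2:I] [3:G] [4:E]
Profit = 81 + 74 + 77 + 32 = 264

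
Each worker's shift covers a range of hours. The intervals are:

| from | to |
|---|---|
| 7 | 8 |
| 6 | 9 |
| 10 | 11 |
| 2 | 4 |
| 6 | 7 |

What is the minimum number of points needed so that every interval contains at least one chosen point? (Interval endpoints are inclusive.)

3

Process intervals by earliest right end; each time one isn't hit yet, stab at its right endpoint.
Sorted: [2,4] [6,7] [7,8] [6,9] [10,11]
{[2,4]} hit by 4; {[6,7],[7,8],[6,9]} hit by 7; {[10,11]} hit by 11.
Points: 4, 7, 11 (3 total).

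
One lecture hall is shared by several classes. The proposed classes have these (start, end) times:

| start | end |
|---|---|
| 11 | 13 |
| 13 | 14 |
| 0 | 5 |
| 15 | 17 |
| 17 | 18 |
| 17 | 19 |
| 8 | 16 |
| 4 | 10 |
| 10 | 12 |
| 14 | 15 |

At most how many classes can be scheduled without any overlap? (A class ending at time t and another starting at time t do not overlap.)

6

Sorted by end: (0,5)  (4,10)  (10,12)  (11,13)  (13,14)  (14,15)  (8,16)  (15,17)  (17,18)  (17,19)
take (0,5); take (10,12); skip (11,13); take (13,14); take (14,15); skip (8,16); take (15,17); take (17,18); skip (17,19).
Selected 6 classes.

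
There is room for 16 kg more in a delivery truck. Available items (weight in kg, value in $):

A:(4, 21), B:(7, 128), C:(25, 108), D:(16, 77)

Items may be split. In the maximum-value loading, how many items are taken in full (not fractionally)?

Sort by value per unit weight and fill in that order.
Ratios (sorted): B 18.29, A 5.25, D 4.81, C 4.32
take B (7 @ 128); take A (4 @ 21); take 5/16 of D → 24.06. Capacity used 16/16.
2 item(s) taken whole; one partial (take 5/16 of D).

2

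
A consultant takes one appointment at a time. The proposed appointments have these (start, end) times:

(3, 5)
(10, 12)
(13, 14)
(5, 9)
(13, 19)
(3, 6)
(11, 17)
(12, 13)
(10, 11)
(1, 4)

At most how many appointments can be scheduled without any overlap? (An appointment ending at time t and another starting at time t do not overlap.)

5

Greedy by earliest finish: after sorting by end time, pick each interval compatible with the last pick.
By end time: (1,4), (3,5), (3,6), (5,9), (10,11), (10,12), (12,13), (13,14), (11,17), (13,19).
Pick (1,4); next start ≥ 4 → (5,9); next start ≥ 9 → (10,11); next start ≥ 11 → (12,13); next start ≥ 13 → (13,14).
Selected 5 appointments.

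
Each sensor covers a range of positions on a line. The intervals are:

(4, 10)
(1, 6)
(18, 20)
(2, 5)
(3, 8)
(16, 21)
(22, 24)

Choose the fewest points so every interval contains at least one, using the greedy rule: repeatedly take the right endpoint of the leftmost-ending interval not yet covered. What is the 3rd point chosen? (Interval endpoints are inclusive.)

24

By right end: [2,5]  [1,6]  [3,8]  [4,10]  [18,20]  [16,21]  [22,24]
[2,5] uncovered → point at 5; [18,20] uncovered → point at 20; [22,24] uncovered → point at 24.
Points: 5, 20, 24 (3 total).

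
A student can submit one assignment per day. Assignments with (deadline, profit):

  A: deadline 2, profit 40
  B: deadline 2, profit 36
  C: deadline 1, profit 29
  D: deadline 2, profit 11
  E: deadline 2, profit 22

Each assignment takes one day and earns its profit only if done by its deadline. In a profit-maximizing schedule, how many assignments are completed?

Take jobs in profit order; each goes to the latest open slot no later than its deadline.
Profit order: A=40 B=36 C=29 E=22 D=11
Assign: A→slot 2, B→slot 1, C skipped, E skipped, D skipped.
Slots: [1:B] [2:A]
2 of 5 scheduled.

2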